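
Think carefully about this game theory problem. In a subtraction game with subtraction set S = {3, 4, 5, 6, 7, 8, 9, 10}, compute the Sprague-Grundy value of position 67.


The subtraction set is S = {3, 4, 5, 6, 7, 8, 9, 10}.
G(k) = mex{ G(k - s) : s in S, s <= k }. We compute iteratively: G(0) = 0.
G(1) = mex({}) = 0
G(2) = mex({}) = 0
G(3) = mex({0}) = 1
G(4) = mex({0}) = 1
G(5) = mex({0}) = 1
G(6) = mex({0, 1}) = 2
G(7) = mex({0, 1}) = 2
G(8) = mex({0, 1}) = 2
G(9) = mex({0, 1, 2}) = 3
G(10) = mex({0, 1, 2}) = 3
G(11) = mex({0, 1, 2}) = 3
G(12) = mex({0, 1, 2, 3}) = 4
G(13) = mex({1, 2, 3}) = 0
G(14) = mex({1, 2, 3}) = 0
G(15) = mex({1, 2, 3, 4}) = 0
G(16) = mex({0, 2, 3, 4}) = 1
G(17) = mex({0, 2, 3, 4}) = 1
G(18) = mex({0, 2, 3, 4}) = 1
G(19) = mex({0, 1, 3, 4}) = 2
G(20) = mex({0, 1, 3, 4}) = 2
G(21) = mex({0, 1, 3, 4}) = 2
G(22) = mex({0, 1, 2, 4}) = 3
Observe that G(13)..G(22) = 0, 0, 0, 1, 1, 1, 2, 2, 2, 3 repeats G(0)..G(9) = 0, 0, 0, 1, 1, 1, 2, 2, 2, 3.
For k >= max(S) = 10, G(k) is determined by the previous 10 values G(k-10)..G(k-1); a window of 10 consecutive values has recurred shifted by 13, so by induction G(k + 13) = G(k) for all k >= 0: the sequence is periodic from the start with period 13.
One period: G(0..12) = 0, 0, 0, 1, 1, 1, 2, 2, 2, 3, 3, 3, 4.
67 mod 13 = 2, so G(67) = G(2) = 0.

0


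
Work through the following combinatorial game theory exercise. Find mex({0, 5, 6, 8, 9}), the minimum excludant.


Set = {0, 5, 6, 8, 9}
0 is in the set.
1 is NOT in the set. This is the mex.
mex = 1

1


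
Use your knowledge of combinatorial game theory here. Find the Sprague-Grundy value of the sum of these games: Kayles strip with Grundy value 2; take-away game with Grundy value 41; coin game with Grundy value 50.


By the Sprague-Grundy theorem, the Grundy value of a sum of games is the XOR of individual Grundy values.
Kayles strip: Grundy value = 2. Running XOR: 0 XOR 2 = 2
take-away game: Grundy value = 41. Running XOR: 2 XOR 41 = 43
coin game: Grundy value = 50. Running XOR: 43 XOR 50 = 25
The combined Grundy value is 25.

25


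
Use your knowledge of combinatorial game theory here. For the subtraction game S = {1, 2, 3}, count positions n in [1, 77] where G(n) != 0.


Subtraction set S = {1, 2, 3}, so G(n) = n mod 4.
G(n) = 0 when n is a multiple of 4.
Multiples of 4 in [1, 77]: 19
N-positions (nonzero Grundy) = 77 - 19 = 58

58


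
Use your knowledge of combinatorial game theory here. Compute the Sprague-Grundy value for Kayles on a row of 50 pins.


Kayles: a move removes 1 or 2 adjacent pins from a contiguous row.
Removing pins from a row of k leaves two independent rows (a, b) with a + b = k - 1 (one pin) or a + b = k - 2 (two pins); an end removal gives a = 0.
By Sprague-Grundy, G(k) = mex{ G(a) XOR G(b) } over all these splits. G(0) = 0.
G(1): splits (0,0):0^0=0 -> mex({0}) = 1
G(2): splits (0,1):0^1=1 (0,0):0^0=0 -> mex({0, 1}) = 2
G(3): splits (0,2):0^2=2 (1,1):1^1=0 (0,1):0^1=1 -> mex({0, 1, 2}) = 3
G(4): splits (0,3):0^3=3 (1,2):1^2=3 (0,2):0^2=2 (1,1):1^1=0 -> mex({0, 2, 3}) = 1
G(5): splits (0,4):0^1=1 (1,3):1^3=2 (2,2):2^2=0 (0,3):0^3=3 (1,2):1^2=3 -> mex({0, 1, 2, 3}) = 4
G(6) = mex({0, 1, 2, 4}) = 3
G(7) = mex({0, 1, 3, 4, 5}) = 2
G(8) = mex({0, 2, 3, 5, 6}) = 1
G(9) = mex({0, 1, 2, 3, 6, 7}) = 4
G(10) = mex({0, 1, 3, 4, 5, 7}) = 2
G(11) = mex({0, 1, 2, 3, 4, 5}) = 6
G(12) = mex({0, 1, 2, 3, 5, 6, 7}) = 4
G(13) = mex({0, 2, 3, 4, 6, 7}) = 1
G(14) = mex({0, 1, 4, 5, 6, 7}) = 2
G(15) = mex({0, 1, 2, 3, 4, 5, 6}) = 7
G(16) = mex({0, 2, 3, 5, 6, 7}) = 1
G(17) = mex({0, 1, 2, 3, 5, 6, 7}) = 4
G(18) = mex({0, 1, 2, 4, 5, 6}) = 3
G(19) = mex({0, 1, 3, 4, 5, 7}) = 2
G(20) = mex({0, 2, 3, 4, 5, 6, 7}) = 1
G(21) = mex({0, 1, 2, 3, 5, 6, 7}) = 4
G(22) = mex({0, 1, 2, 3, 4, 5, 7}) = 6
G(23) = mex({0, 1, 2, 3, 4, 5, 6}) = 7
G(24) = mex({0, 1, 2, 3, 5, 6, 7}) = 4
G(25) = mex({0, 2, 3, 4, 6, 7}) = 1
G(26) = mex({0, 1, 3, 4, 5, 6, 7}) = 2
G(27) = mex({0, 1, 2, 3, 4, 5, 6, 7}) = 8
G(28) = mex({0, 1, 2, 3, 4, 6, 7, 8}) = 5
G(29) = mex({0, 1, 2, 3, 5, 6, 7, 8, 9}) = 4
G(30) = mex({0, 1, 2, 3, 4, 5, 6, 9, 10}) = 7
G(31) = mex({0, 1, 3, 4, 5, 7, 10, 11}) = 2
G(32) = mex({0, 2, 3, 4, 5, 6, 7, 9, 11}) = 1
G(33) = mex({0, 1, 2, 3, 4, 5, 6, 7, 9, 12}) = 8
G(34) = mex({0, 1, 2, 3, 4, 5, 7, 8, 11, 12}) = 6
G(35) = mex({0, 1, 2, 3, 4, 5, 6, 8, 9, 10, 11}) = 7
G(36) = mex({0, 1, 2, 3, 5, 6, 7, 9, 10}) = 4
G(37) = mex({0, 2, 3, 4, 6, 7, 9, 10, 11, 12}) = 1
G(38) = mex({0, 1, 3, 4, 5, 6, 7, 9, 10, 11, 12}) = 2
G(39) = mex({0, 1, 2, 4, 5, 6, 7, 9, 10, 12, 14}) = 3
G(40) = mex({0, 2, 3, 4, 6, 7, 11, 12, 14}) = 1
G(41) = mex({0, 1, 2, 3, 5, 6, 7, 9, 10, 11, 12}) = 4
G(42) = mex({0, 1, 2, 3, 4, 5, 6, 9, 10}) = 7
G(43) = mex({0, 1, 3, 4, 5, 7, 9, 10, 12, 15}) = 2
G(44) = mex({0, 2, 3, 4, 5, 6, 7, 9, 10, 12, 15}) = 1
G(45) = mex({0, 1, 2, 3, 4, 5, 6, 7, 9, 10, 12, 14}) = 8
G(46) = mex({0, 1, 3, 4, 5, 7, 8, 11, 12, 14}) = 2
G(47) = mex({0, 1, 2, 3, 4, 5, 6, 8, 9, 10, 11, 12}) = 7
G(48) = mex({0, 1, 2, 3, 5, 6, 7, 9, 10}) = 4
G(49) = mex({0, 2, 3, 4, 6, 7, 9, 10, 11, 12, 15}) = 1
G(50) = mex({0, 1, 4, 5, 6, 7, 9, 11, 12, 14, 15}) = 2
Therefore G(50) = 2.

2


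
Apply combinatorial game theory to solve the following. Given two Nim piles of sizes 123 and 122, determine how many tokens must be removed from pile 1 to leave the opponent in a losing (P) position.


Piles: 123 and 122
Current XOR: 123 XOR 122 = 1 (non-zero, so this is an N-position).
To make the XOR zero, we need to find a move that balances the piles.
For pile 1 (size 123): target = 123 XOR 1 = 122
We reduce pile 1 from 123 to 122.
Tokens removed: 123 - 122 = 1
Verification: 122 XOR 122 = 0

1


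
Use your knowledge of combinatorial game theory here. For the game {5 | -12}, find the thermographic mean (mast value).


Game = {5 | -12}, a switch {a | b} with numbers a > b.
Its thermograph has left wall a - t and right wall b + t, which meet at t = (a - b)/2, where both equal (a + b)/2. So the mast (mean value) is at (a + b)/2.
Mean = (5 + (-12))/2 = -7/2 = -7/2

-7/2


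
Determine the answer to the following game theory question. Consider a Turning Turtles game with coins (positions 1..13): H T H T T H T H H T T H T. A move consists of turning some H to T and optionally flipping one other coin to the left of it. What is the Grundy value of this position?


Coins: H T H T T H T H H T T H T
Key fact: a single head at position k behaves exactly like a Nim heap of size k (turning it to T and optionally flipping a coin at j < k corresponds to moving the heap from k to j, or to 0), and heads combine as a disjunctive sum (two heads at the same place would cancel, matching j XOR j = 0). So the Nim-value is the XOR of the 1-indexed positions of the heads.
Face-up positions (1-indexed): [1, 3, 6, 8, 9, 12]
XOR 0 with 1: 0 XOR 1 = 1
XOR 1 with 3: 1 XOR 3 = 2
XOR 2 with 6: 2 XOR 6 = 4
XOR 4 with 8: 4 XOR 8 = 12
XOR 12 with 9: 12 XOR 9 = 5
XOR 5 with 12: 5 XOR 12 = 9
Nim-value = 9

9


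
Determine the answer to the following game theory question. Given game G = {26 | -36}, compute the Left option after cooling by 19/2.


Original game: {26 | -36} (a switch {a | b} with a > b).
Cooling by t (for t below the temperature (a - b)/2 = 31) taxes each move by t: {a | b} cooled by t is {a - t | b + t}.
Cooling amount: t = 19/2
Cooled Left option: 26 - 19/2 = 33/2
Cooled Right option: -36 + 19/2 = -53/2
Cooled game: {33/2 | -53/2}
Left option = 33/2

33/2


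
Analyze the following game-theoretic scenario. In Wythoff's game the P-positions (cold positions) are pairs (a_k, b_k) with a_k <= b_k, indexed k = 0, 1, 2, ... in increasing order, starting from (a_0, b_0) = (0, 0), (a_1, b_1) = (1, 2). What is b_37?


By Wythoff's theorem, a_k = floor(k * phi) and b_k = floor(k * phi^2) = a_k + k, where phi = (1 + sqrt(5))/2 is the golden ratio.
phi = (1 + sqrt(5))/2 = 1.618034
phi^2 = phi + 1 = 2.618034
k = 37
k * phi^2 = 37 * 2.618034 = 96.867258
b_37 = floor(k * phi^2) = 96 (check: a_37 + k = 59 + 37 = 96)

96


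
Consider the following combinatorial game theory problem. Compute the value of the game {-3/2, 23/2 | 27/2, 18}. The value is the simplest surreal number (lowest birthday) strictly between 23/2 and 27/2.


Left options: {-3/2, 23/2}, max = 23/2
Right options: {27/2, 18}, min = 27/2
All options are numbers and max(Left) < min(Right), so by the simplicity theorem the value is the simplest (earliest-born) number strictly between 23/2 and 27/2.
Integers 12 through 13 all lie strictly between 23/2 and 27/2.
Among integers, the simplest (lowest birthday = smallest |n|; 0 is born on day 0, +-n on day n) is 12.
No non-integer in the interval can be simpler: if x is a non-integer in the interval, then floor(x) or ceil(x) also lies in the interval (the interval contains an integer), and both are proper prefixes of x's sign expansion, i.e. born earlier. So the game value is 12.
Game value = 12

12


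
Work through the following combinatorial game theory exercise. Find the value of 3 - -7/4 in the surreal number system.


x = 3, y = -7/4
Converting to common denominator: 4
x = 12/4, y = -7/4
x - y = 3 - -7/4 = 19/4

19/4


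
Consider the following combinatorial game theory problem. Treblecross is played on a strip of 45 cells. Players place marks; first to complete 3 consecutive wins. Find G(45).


Treblecross: place X on empty cells; 3-in-a-row wins.
Playing within two cells of an existing X lets the opponent win at once, so sensible play treats the cells i-2..i+2 around each X as dead. The player left with no safe cell loses, so this is a normal-play take-away game on strips of safe cells.
Placing X at cell i (0-indexed) of a strip of k safe cells leaves independent strips of sizes max(0, i-2) and max(0, k-i-3). Hence G(k) = mex{ G(max(0,i-2)) XOR G(max(0,k-i-3)) : 0 <= i < k }, with G(0) = 0.
G(1): splits (0,0):0^0=0 -> mex({0}) = 1
G(2): splits (0,0):0^0=0 -> mex({0}) = 1
G(3): splits (0,0):0^0=0 -> mex({0}) = 1
G(4): splits (0,1):0^1=1 (0,0):0^0=0 -> mex({0, 1}) = 2
G(5): splits (0,2):0^1=1 (0,1):0^1=1 (0,0):0^0=0 -> mex({0, 1}) = 2
G(6) = mex({1}) = 0
G(7) = mex({0, 1, 2}) = 3
G(8) = mex({0, 1, 2}) = 3
G(9) = mex({0, 2}) = 1
G(10) = mex({0, 2, 3}) = 1
G(11) = mex({0, 3}) = 1
G(12) = mex({1, 3}) = 0
G(13) = mex({0, 1, 2, 3}) = 4
G(14) = mex({0, 1, 2}) = 3
G(15) = mex({0, 1, 2}) = 3
G(16) = mex({0, 1, 2, 4}) = 3
G(17) = mex({0, 1, 3, 4}) = 2
G(18) = mex({0, 1, 3, 4}) = 2
G(19) = mex({0, 1, 3, 5}) = 2
G(20) = mex({0, 1, 2, 3, 5}) = 4
G(21) = mex({0, 1, 2, 3, 5}) = 4
G(22) = mex({1, 2, 6}) = 0
G(23) = mex({0, 1, 2, 3, 4, 6}) = 5
G(24) = mex({0, 1, 2, 3, 4}) = 5
G(25) = mex({0, 1, 3, 4, 7}) = 2
G(26) = mex({0, 1, 3, 4, 5, 7}) = 2
G(27) = mex({0, 1, 3, 5}) = 2
G(28) = mex({0, 1, 2, 5}) = 3
G(29) = mex({0, 1, 2, 4, 5, 6}) = 3
G(30) = mex({1, 2, 4, 6}) = 0
G(31) = mex({0, 1, 2, 3, 4, 6}) = 5
G(32) = mex({1, 2, 3, 4, 7}) = 0
G(33) = mex({0, 3, 7}) = 1
G(34) = mex({0, 2, 3, 5, 7}) = 1
G(35) = mex({0, 2, 3, 5, 6}) = 1
G(36) = mex({0, 1, 2, 5, 6}) = 3
G(37) = mex({0, 1, 2, 4, 5, 6}) = 3
G(38) = mex({0, 1, 2, 4}) = 3
G(39) = mex({0, 1, 2, 3, 4, 7}) = 5
G(40) = mex({0, 1, 2, 3, 4, 5, 7}) = 6
G(41) = mex({0, 1, 2, 3, 5, 7}) = 4
G(42) = mex({0, 1, 2, 3, 5, 6, 7}) = 4
G(43) = mex({0, 2, 3, 5, 6}) = 1
G(44) = mex({1, 2, 3, 4, 5, 6}) = 0
G(45) = mex({0, 1, 2, 3, 4, 6, 7}) = 5
Therefore G(45) = 5.

5


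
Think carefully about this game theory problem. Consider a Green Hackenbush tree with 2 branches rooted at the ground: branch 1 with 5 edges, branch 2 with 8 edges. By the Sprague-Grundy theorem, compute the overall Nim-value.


The tree has 2 branches from the ground vertex.
In Green Hackenbush, the Nim-value of a simple path of length k is k.
Branch 1: length 5, Nim-value = 5
Branch 2: length 8, Nim-value = 8
Total Nim-value = XOR of all branch values:
0 XOR 5 = 5
5 XOR 8 = 13
Nim-value of the tree = 13

13


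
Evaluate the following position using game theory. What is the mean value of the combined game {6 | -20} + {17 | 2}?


G1 = {6 | -20}, G2 = {17 | 2}
Each is a switch {a | b} with numbers a > b; its mean value is (a + b)/2, and mean value is additive over game sums: m(G1 + G2) = m(G1) + m(G2).
Mean of G1 = (6 + (-20))/2 = -14/2 = -7
Mean of G2 = (17 + (2))/2 = 19/2 = 19/2
Mean of G1 + G2 = -7 + 19/2 = 5/2

5/2


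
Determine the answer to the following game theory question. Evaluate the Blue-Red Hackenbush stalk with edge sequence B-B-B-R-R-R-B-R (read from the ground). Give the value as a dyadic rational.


Edges (from ground): B-B-B-R-R-R-B-R
By Berlekamp's sign-expansion rule, a Blue-Red Hackenbush stalk has the value of the surreal number whose sign sequence is the edge sequence with B -> + and R -> -.
Sign sequence: +++---+-
Trace the sign expansion in the surreal number tree, starting from 0:
Edge 1: B (sign +) -> bounds (0, +inf), value = 1
Edge 2: B (sign +) -> bounds (1, +inf), value = 2
Edge 3: B (sign +) -> bounds (2, +inf), value = 3
Edge 4: R (sign -) -> bounds (2, 3), value = 5/2
Edge 5: R (sign -) -> bounds (2, 5/2), value = 9/4
Edge 6: R (sign -) -> bounds (2, 9/4), value = 17/8
Edge 7: B (sign +) -> bounds (17/8, 9/4), value = 35/16
Edge 8: R (sign -) -> bounds (17/8, 35/16), value = 69/32
Game value = 69/32

69/32


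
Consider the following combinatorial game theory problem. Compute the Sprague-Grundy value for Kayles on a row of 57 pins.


Kayles: a move removes 1 or 2 adjacent pins from a contiguous row.
Removing pins from a row of k leaves two independent rows (a, b) with a + b = k - 1 (one pin) or a + b = k - 2 (two pins); an end removal gives a = 0.
By Sprague-Grundy, G(k) = mex{ G(a) XOR G(b) } over all these splits. G(0) = 0.
G(1): splits (0,0):0^0=0 -> mex({0}) = 1
G(2): splits (0,1):0^1=1 (0,0):0^0=0 -> mex({0, 1}) = 2
G(3): splits (0,2):0^2=2 (1,1):1^1=0 (0,1):0^1=1 -> mex({0, 1, 2}) = 3
G(4): splits (0,3):0^3=3 (1,2):1^2=3 (0,2):0^2=2 (1,1):1^1=0 -> mex({0, 2, 3}) = 1
G(5): splits (0,4):0^1=1 (1,3):1^3=2 (2,2):2^2=0 (0,3):0^3=3 (1,2):1^2=3 -> mex({0, 1, 2, 3}) = 4
G(6) = mex({0, 1, 2, 4}) = 3
G(7) = mex({0, 1, 3, 4, 5}) = 2
G(8) = mex({0, 2, 3, 5, 6}) = 1
G(9) = mex({0, 1, 2, 3, 6, 7}) = 4
G(10) = mex({0, 1, 3, 4, 5, 7}) = 2
G(11) = mex({0, 1, 2, 3, 4, 5}) = 6
G(12) = mex({0, 1, 2, 3, 5, 6, 7}) = 4
G(13) = mex({0, 2, 3, 4, 6, 7}) = 1
G(14) = mex({0, 1, 4, 5, 6, 7}) = 2
G(15) = mex({0, 1, 2, 3, 4, 5, 6}) = 7
G(16) = mex({0, 2, 3, 5, 6, 7}) = 1
G(17) = mex({0, 1, 2, 3, 5, 6, 7}) = 4
G(18) = mex({0, 1, 2, 4, 5, 6}) = 3
G(19) = mex({0, 1, 3, 4, 5, 7}) = 2
G(20) = mex({0, 2, 3, 4, 5, 6, 7}) = 1
G(21) = mex({0, 1, 2, 3, 5, 6, 7}) = 4
G(22) = mex({0, 1, 2, 3, 4, 5, 7}) = 6
G(23) = mex({0, 1, 2, 3, 4, 5, 6}) = 7
G(24) = mex({0, 1, 2, 3, 5, 6, 7}) = 4
G(25) = mex({0, 2, 3, 4, 6, 7}) = 1
G(26) = mex({0, 1, 3, 4, 5, 6, 7}) = 2
G(27) = mex({0, 1, 2, 3, 4, 5, 6, 7}) = 8
G(28) = mex({0, 1, 2, 3, 4, 6, 7, 8}) = 5
G(29) = mex({0, 1, 2, 3, 5, 6, 7, 8, 9}) = 4
G(30) = mex({0, 1, 2, 3, 4, 5, 6, 9, 10}) = 7
G(31) = mex({0, 1, 3, 4, 5, 7, 10, 11}) = 2
G(32) = mex({0, 2, 3, 4, 5, 6, 7, 9, 11}) = 1
G(33) = mex({0, 1, 2, 3, 4, 5, 6, 7, 9, 12}) = 8
G(34) = mex({0, 1, 2, 3, 4, 5, 7, 8, 11, 12}) = 6
G(35) = mex({0, 1, 2, 3, 4, 5, 6, 8, 9, 10, 11}) = 7
G(36) = mex({0, 1, 2, 3, 5, 6, 7, 9, 10}) = 4
G(37) = mex({0, 2, 3, 4, 6, 7, 9, 10, 11, 12}) = 1
G(38) = mex({0, 1, 3, 4, 5, 6, 7, 9, 10, 11, 12}) = 2
G(39) = mex({0, 1, 2, 4, 5, 6, 7, 9, 10, 12, 14}) = 3
G(40) = mex({0, 2, 3, 4, 6, 7, 11, 12, 14}) = 1
G(41) = mex({0, 1, 2, 3, 5, 6, 7, 9, 10, 11, 12}) = 4
G(42) = mex({0, 1, 2, 3, 4, 5, 6, 9, 10}) = 7
G(43) = mex({0, 1, 3, 4, 5, 7, 9, 10, 12, 15}) = 2
G(44) = mex({0, 2, 3, 4, 5, 6, 7, 9, 10, 12, 15}) = 1
G(45) = mex({0, 1, 2, 3, 4, 5, 6, 7, 9, 10, 12, 14}) = 8
G(46) = mex({0, 1, 3, 4, 5, 7, 8, 11, 12, 14}) = 2
G(47) = mex({0, 1, 2, 3, 4, 5, 6, 8, 9, 10, 11, 12}) = 7
G(48) = mex({0, 1, 2, 3, 5, 6, 7, 9, 10}) = 4
G(49) = mex({0, 2, 3, 4, 6, 7, 9, 10, 11, 12, 15}) = 1
G(50) = mex({0, 1, 4, 5, 6, 7, 9, 11, 12, 14, 15}) = 2
G(51) = mex({0, 1, 2, 3, 4, 5, 6, 7, 9, 12, 14, 15}) = 8
G(52) = mex({0, 2, 3, 4, 5, 6, 7, 8, 11, 12, 15}) = 1
G(53) = mex({0, 1, 2, 3, 5, 6, 7, 8, 9, 10, 11, 12}) = 4
G(54) = mex({0, 1, 2, 3, 4, 5, 6, 9, 10}) = 7
G(55) = mex({0, 1, 3, 4, 5, 7, 9, 10, 11, 12}) = 2
G(56) = mex({0, 2, 3, 4, 5, 6, 7, 9, 10, 11, 12, 13, 14}) = 1
G(57) = mex({0, 1, 2, 3, 5, 6, 7, 9, 10, 12, 13, 14, 15}) = 4
Therefore G(57) = 4.

4


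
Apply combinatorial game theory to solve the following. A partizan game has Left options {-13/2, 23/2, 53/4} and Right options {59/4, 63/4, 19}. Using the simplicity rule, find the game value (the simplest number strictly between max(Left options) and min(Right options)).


Left options: {-13/2, 23/2, 53/4}, max = 53/4
Right options: {59/4, 63/4, 19}, min = 59/4
All options are numbers and max(Left) < min(Right), so by the simplicity theorem the value is the simplest (earliest-born) number strictly between 53/4 and 59/4.
The only integer strictly between 53/4 and 59/4 is 14.
No non-integer in the interval can be simpler: if x is a non-integer in the interval, then floor(x) or ceil(x) also lies in the interval (the interval contains an integer), and both are proper prefixes of x's sign expansion, i.e. born earlier. So the game value is 14.
Game value = 14

14


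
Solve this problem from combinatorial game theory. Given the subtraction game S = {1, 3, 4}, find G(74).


The subtraction set is S = {1, 3, 4}.
G(k) = mex{ G(k - s) : s in S, s <= k }. We compute iteratively: G(0) = 0.
G(1) = mex({0}) = 1
G(2) = mex({1}) = 0
G(3) = mex({0}) = 1
G(4) = mex({0, 1}) = 2
G(5) = mex({0, 1, 2}) = 3
G(6) = mex({0, 1, 3}) = 2
G(7) = mex({1, 2}) = 0
G(8) = mex({0, 2, 3}) = 1
G(9) = mex({1, 2, 3}) = 0
G(10) = mex({0, 2}) = 1
Observe that G(7)..G(10) = 0, 1, 0, 1 repeats G(0)..G(3) = 0, 1, 0, 1.
For k >= max(S) = 4, G(k) is determined by the previous 4 values G(k-4)..G(k-1); a window of 4 consecutive values has recurred shifted by 7, so by induction G(k + 7) = G(k) for all k >= 0: the sequence is periodic from the start with period 7.
One period: G(0..6) = 0, 1, 0, 1, 2, 3, 2.
74 mod 7 = 4, so G(74) = G(4) = 2.

2


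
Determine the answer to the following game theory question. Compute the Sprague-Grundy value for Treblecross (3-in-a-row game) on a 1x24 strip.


Treblecross: place X on empty cells; 3-in-a-row wins.
Playing within two cells of an existing X lets the opponent win at once, so sensible play treats the cells i-2..i+2 around each X as dead. The player left with no safe cell loses, so this is a normal-play take-away game on strips of safe cells.
Placing X at cell i (0-indexed) of a strip of k safe cells leaves independent strips of sizes max(0, i-2) and max(0, k-i-3). Hence G(k) = mex{ G(max(0,i-2)) XOR G(max(0,k-i-3)) : 0 <= i < k }, with G(0) = 0.
G(1): splits (0,0):0^0=0 -> mex({0}) = 1
G(2): splits (0,0):0^0=0 -> mex({0}) = 1
G(3): splits (0,0):0^0=0 -> mex({0}) = 1
G(4): splits (0,1):0^1=1 (0,0):0^0=0 -> mex({0, 1}) = 2
G(5): splits (0,2):0^1=1 (0,1):0^1=1 (0,0):0^0=0 -> mex({0, 1}) = 2
G(6) = mex({1}) = 0
G(7) = mex({0, 1, 2}) = 3
G(8) = mex({0, 1, 2}) = 3
G(9) = mex({0, 2}) = 1
G(10) = mex({0, 2, 3}) = 1
G(11) = mex({0, 3}) = 1
G(12) = mex({1, 3}) = 0
G(13) = mex({0, 1, 2, 3}) = 4
G(14) = mex({0, 1, 2}) = 3
G(15) = mex({0, 1, 2}) = 3
G(16) = mex({0, 1, 2, 4}) = 3
G(17) = mex({0, 1, 3, 4}) = 2
G(18) = mex({0, 1, 3, 4}) = 2
G(19) = mex({0, 1, 3, 5}) = 2
G(20) = mex({0, 1, 2, 3, 5}) = 4
G(21) = mex({0, 1, 2, 3, 5}) = 4
G(22) = mex({1, 2, 6}) = 0
G(23) = mex({0, 1, 2, 3, 4, 6}) = 5
G(24) = mex({0, 1, 2, 3, 4}) = 5
Therefore G(24) = 5.

5


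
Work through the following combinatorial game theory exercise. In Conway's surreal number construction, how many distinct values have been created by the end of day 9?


Day 0: {|} = 0 is born. Count = 1.
Day n: the number of surreal numbers born by day n is 2^(n+1) - 1.
By day 0: 2^1 - 1 = 1
By day 1: 2^2 - 1 = 3
By day 2: 2^3 - 1 = 7
By day 3: 2^4 - 1 = 15
By day 4: 2^5 - 1 = 31
By day 5: 2^6 - 1 = 63
By day 6: 2^7 - 1 = 127
By day 7: 2^8 - 1 = 255
By day 8: 2^9 - 1 = 511
By day 9: 2^10 - 1 = 1023
By day 9: 1023 surreal numbers.

1023


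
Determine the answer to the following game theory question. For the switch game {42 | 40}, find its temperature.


The game is {42 | 40}, a switch {a | b} with numbers a > b.
Cooling {a | b} by t gives {a - t | b + t}, which stops being hot when a - t = b + t, i.e. at t = (a - b)/2. So the temperature of a switch is (a - b)/2.
Temperature = (Left option - Right option) / 2
= (42 - (40)) / 2
= 2 / 2
= 1

1


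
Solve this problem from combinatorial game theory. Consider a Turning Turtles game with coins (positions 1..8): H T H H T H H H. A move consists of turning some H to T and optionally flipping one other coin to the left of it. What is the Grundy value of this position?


Coins: H T H H T H H H
Key fact: a single head at position k behaves exactly like a Nim heap of size k (turning it to T and optionally flipping a coin at j < k corresponds to moving the heap from k to j, or to 0), and heads combine as a disjunctive sum (two heads at the same place would cancel, matching j XOR j = 0). So the Nim-value is the XOR of the 1-indexed positions of the heads.
Face-up positions (1-indexed): [1, 3, 4, 6, 7, 8]
XOR 0 with 1: 0 XOR 1 = 1
XOR 1 with 3: 1 XOR 3 = 2
XOR 2 with 4: 2 XOR 4 = 6
XOR 6 with 6: 6 XOR 6 = 0
XOR 0 with 7: 0 XOR 7 = 7
XOR 7 with 8: 7 XOR 8 = 15
Nim-value = 15

15


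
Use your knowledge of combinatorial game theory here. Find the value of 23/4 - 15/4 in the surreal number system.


x = 23/4, y = 15/4
Converting to common denominator: 4
x = 23/4, y = 15/4
x - y = 23/4 - 15/4 = 2

2


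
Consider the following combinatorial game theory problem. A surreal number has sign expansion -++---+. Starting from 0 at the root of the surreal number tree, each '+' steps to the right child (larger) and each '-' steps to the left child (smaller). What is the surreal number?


Sign expansion: -++---+
Rule: track bounds (lo, hi), initially (-inf, +inf). On '+', the current value becomes lo and we move to the simplest number in (value, hi): value + 1 if hi = +inf, otherwise the midpoint (value + hi)/2. On '-', the current value becomes hi and we move to value - 1 if lo = -inf, otherwise the midpoint (lo + value)/2.
Start at 0.
Step 1: sign = -, move left. Bounds: (-inf, 0). Value = -1
Step 2: sign = +, move right. Bounds: (-1, 0). Value = -1/2
Step 3: sign = +, move right. Bounds: (-1/2, 0). Value = -1/4
Step 4: sign = -, move left. Bounds: (-1/2, -1/4). Value = -3/8
Step 5: sign = -, move left. Bounds: (-1/2, -3/8). Value = -7/16
Step 6: sign = -, move left. Bounds: (-1/2, -7/16). Value = -15/32
Step 7: sign = +, move right. Bounds: (-15/32, -7/16). Value = -29/64
The surreal number with sign expansion -++---+ is -29/64.

-29/64


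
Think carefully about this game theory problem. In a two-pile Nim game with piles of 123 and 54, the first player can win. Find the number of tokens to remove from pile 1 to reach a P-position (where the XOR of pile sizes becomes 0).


Piles: 123 and 54
Current XOR: 123 XOR 54 = 77 (non-zero, so this is an N-position).
To make the XOR zero, we need to find a move that balances the piles.
For pile 1 (size 123): target = 123 XOR 77 = 54
We reduce pile 1 from 123 to 54.
Tokens removed: 123 - 54 = 69
Verification: 54 XOR 54 = 0

69


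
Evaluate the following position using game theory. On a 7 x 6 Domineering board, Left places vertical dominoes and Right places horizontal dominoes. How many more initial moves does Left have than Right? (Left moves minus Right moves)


Board is 7 x 6 (rows x cols).
Left (vertical) placements: (rows-1) * cols = 6 * 6 = 36
Right (horizontal) placements: rows * (cols-1) = 7 * 5 = 35
Advantage = Left - Right = 36 - 35 = 1

1


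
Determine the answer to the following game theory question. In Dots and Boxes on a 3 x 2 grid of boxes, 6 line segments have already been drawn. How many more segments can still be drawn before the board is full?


Grid: 3 x 2 boxes, i.e. 4 rows and 3 columns of dots.
Horizontal edges: (rows + 1) * cols = 4 * 2 = 8
Vertical edges: rows * (cols + 1) = 3 * 3 = 9
Total edges: 8 + 9 = 17
Edges drawn: 6
Remaining: 17 - 6 = 11

11


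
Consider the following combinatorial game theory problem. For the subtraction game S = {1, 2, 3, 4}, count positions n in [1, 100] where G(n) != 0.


Subtraction set S = {1, 2, 3, 4}, so G(n) = n mod 5.
G(n) = 0 when n is a multiple of 5.
Multiples of 5 in [1, 100]: 20
N-positions (nonzero Grundy) = 100 - 20 = 80

80


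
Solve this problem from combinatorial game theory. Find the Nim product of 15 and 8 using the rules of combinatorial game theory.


Nim multiplication is bilinear over XOR: (u XOR v) * w = (u*w) XOR (v*w).
So we split each operand into its bit components and XOR the pairwise Nim products.
15 = 1 + 2 + 4 + 8 (as XOR of powers of 2).
8 = 8 (as XOR of powers of 2).
Using the standard Nim-product table on single bits:
  2*2 = 3,   2*4 = 8,   2*8 = 12,
  4*4 = 6,   4*8 = 11,  8*8 = 13,
and  1*x = x (identity), k*l = l*k (commutative).
Pairwise Nim products:
  1 * 8 = 8
  2 * 8 = 12
  4 * 8 = 11
  8 * 8 = 13
XOR them: 8 XOR 12 XOR 11 XOR 13 = 2.
Result: 15 * 8 = 2 (in Nim).

2


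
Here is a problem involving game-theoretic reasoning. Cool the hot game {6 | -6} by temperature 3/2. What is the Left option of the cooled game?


Original game: {6 | -6} (a switch {a | b} with a > b).
Cooling by t (for t below the temperature (a - b)/2 = 6) taxes each move by t: {a | b} cooled by t is {a - t | b + t}.
Cooling amount: t = 3/2
Cooled Left option: 6 - 3/2 = 9/2
Cooled Right option: -6 + 3/2 = -9/2
Cooled game: {9/2 | -9/2}
Left option = 9/2

9/2


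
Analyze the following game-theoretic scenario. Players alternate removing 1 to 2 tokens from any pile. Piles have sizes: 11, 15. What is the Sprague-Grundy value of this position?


Subtraction set: {1, 2}
For this subtraction set, G(n) = n mod 3 (period = max + 1 = 3).
Pile 1 (size 11): G(11) = 11 mod 3 = 2
Pile 2 (size 15): G(15) = 15 mod 3 = 0
Total Grundy value = XOR of all: 2 XOR 0 = 2

2


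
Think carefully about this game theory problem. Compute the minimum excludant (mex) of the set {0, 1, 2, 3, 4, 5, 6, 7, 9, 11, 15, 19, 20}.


Set = {0, 1, 2, 3, 4, 5, 6, 7, 9, 11, 15, 19, 20}
0 is in the set.
1 is in the set.
2 is in the set.
3 is in the set.
4 is in the set.
5 is in the set.
6 is in the set.
7 is in the set.
8 is NOT in the set. This is the mex.
mex = 8

8


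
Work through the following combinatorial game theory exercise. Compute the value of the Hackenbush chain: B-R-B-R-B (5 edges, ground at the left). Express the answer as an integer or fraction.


Edges (from ground): B-R-B-R-B
By Berlekamp's sign-expansion rule, a Blue-Red Hackenbush stalk has the value of the surreal number whose sign sequence is the edge sequence with B -> + and R -> -.
Sign sequence: +-+-+
Trace the sign expansion in the surreal number tree, starting from 0:
Edge 1: B (sign +) -> bounds (0, +inf), value = 1
Edge 2: R (sign -) -> bounds (0, 1), value = 1/2
Edge 3: B (sign +) -> bounds (1/2, 1), value = 3/4
Edge 4: R (sign -) -> bounds (1/2, 3/4), value = 5/8
Edge 5: B (sign +) -> bounds (5/8, 3/4), value = 11/16
Game value = 11/16

11/16


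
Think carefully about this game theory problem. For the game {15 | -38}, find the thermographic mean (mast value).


Game = {15 | -38}, a switch {a | b} with numbers a > b.
Its thermograph has left wall a - t and right wall b + t, which meet at t = (a - b)/2, where both equal (a + b)/2. So the mast (mean value) is at (a + b)/2.
Mean = (15 + (-38))/2 = -23/2 = -23/2

-23/2


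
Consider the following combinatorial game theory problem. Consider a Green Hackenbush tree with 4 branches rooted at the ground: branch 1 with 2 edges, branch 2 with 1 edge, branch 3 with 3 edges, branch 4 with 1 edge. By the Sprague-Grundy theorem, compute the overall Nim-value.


The tree has 4 branches from the ground vertex.
In Green Hackenbush, the Nim-value of a simple path of length k is k.
Branch 1: length 2, Nim-value = 2
Branch 2: length 1, Nim-value = 1
Branch 3: length 3, Nim-value = 3
Branch 4: length 1, Nim-value = 1
Total Nim-value = XOR of all branch values:
0 XOR 2 = 2
2 XOR 1 = 3
3 XOR 3 = 0
0 XOR 1 = 1
Nim-value of the tree = 1

1


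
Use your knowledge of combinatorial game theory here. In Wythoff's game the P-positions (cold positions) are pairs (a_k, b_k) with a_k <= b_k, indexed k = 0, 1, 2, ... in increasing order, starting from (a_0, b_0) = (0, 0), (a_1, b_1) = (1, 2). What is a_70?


By Wythoff's theorem, a_k = floor(k * phi) and b_k = floor(k * phi^2) = a_k + k, where phi = (1 + sqrt(5))/2 is the golden ratio.
phi = (1 + sqrt(5))/2 = 1.618034
k = 70
k * phi = 70 * 1.618034 = 113.262379
a_70 = floor(k * phi) = 113

113


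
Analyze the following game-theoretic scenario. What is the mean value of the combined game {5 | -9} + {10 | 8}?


G1 = {5 | -9}, G2 = {10 | 8}
Each is a switch {a | b} with numbers a > b; its mean value is (a + b)/2, and mean value is additive over game sums: m(G1 + G2) = m(G1) + m(G2).
Mean of G1 = (5 + (-9))/2 = -4/2 = -2
Mean of G2 = (10 + (8))/2 = 18/2 = 9
Mean of G1 + G2 = -2 + 9 = 7

7


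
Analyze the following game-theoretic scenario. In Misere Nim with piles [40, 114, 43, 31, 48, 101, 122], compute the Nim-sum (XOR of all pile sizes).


We need the XOR (exclusive or) of all pile sizes.
After XOR-ing pile 1 (size 40): 0 XOR 40 = 40
After XOR-ing pile 2 (size 114): 40 XOR 114 = 90
After XOR-ing pile 3 (size 43): 90 XOR 43 = 113
After XOR-ing pile 4 (size 31): 113 XOR 31 = 110
After XOR-ing pile 5 (size 48): 110 XOR 48 = 94
After XOR-ing pile 6 (size 101): 94 XOR 101 = 59
After XOR-ing pile 7 (size 122): 59 XOR 122 = 65
The Nim-value of this position is 65.

65


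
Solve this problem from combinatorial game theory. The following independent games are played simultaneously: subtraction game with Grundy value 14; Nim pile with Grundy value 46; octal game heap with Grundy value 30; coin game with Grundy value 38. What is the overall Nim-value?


By the Sprague-Grundy theorem, the Grundy value of a sum of games is the XOR of individual Grundy values.
subtraction game: Grundy value = 14. Running XOR: 0 XOR 14 = 14
Nim pile: Grundy value = 46. Running XOR: 14 XOR 46 = 32
octal game heap: Grundy value = 30. Running XOR: 32 XOR 30 = 62
coin game: Grundy value = 38. Running XOR: 62 XOR 38 = 24
The combined Grundy value is 24.

24


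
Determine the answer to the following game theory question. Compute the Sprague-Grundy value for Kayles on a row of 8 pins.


Kayles: a move removes 1 or 2 adjacent pins from a contiguous row.
Removing pins from a row of k leaves two independent rows (a, b) with a + b = k - 1 (one pin) or a + b = k - 2 (two pins); an end removal gives a = 0.
By Sprague-Grundy, G(k) = mex{ G(a) XOR G(b) } over all these splits. G(0) = 0.
G(1): splits (0,0):0^0=0 -> mex({0}) = 1
G(2): splits (0,1):0^1=1 (0,0):0^0=0 -> mex({0, 1}) = 2
G(3): splits (0,2):0^2=2 (1,1):1^1=0 (0,1):0^1=1 -> mex({0, 1, 2}) = 3
G(4): splits (0,3):0^3=3 (1,2):1^2=3 (0,2):0^2=2 (1,1):1^1=0 -> mex({0, 2, 3}) = 1
G(5): splits (0,4):0^1=1 (1,3):1^3=2 (2,2):2^2=0 (0,3):0^3=3 (1,2):1^2=3 -> mex({0, 1, 2, 3}) = 4
G(6) = mex({0, 1, 2, 4}) = 3
G(7) = mex({0, 1, 3, 4, 5}) = 2
G(8) = mex({0, 2, 3, 5, 6}) = 1
Therefore G(8) = 1.

1


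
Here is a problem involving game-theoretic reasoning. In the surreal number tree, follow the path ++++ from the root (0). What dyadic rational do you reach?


Sign expansion: ++++
Rule: track bounds (lo, hi), initially (-inf, +inf). On '+', the current value becomes lo and we move to the simplest number in (value, hi): value + 1 if hi = +inf, otherwise the midpoint (value + hi)/2. On '-', the current value becomes hi and we move to value - 1 if lo = -inf, otherwise the midpoint (lo + value)/2.
Start at 0.
Step 1: sign = +, move right. Bounds: (0, +inf). Value = 1
Step 2: sign = +, move right. Bounds: (1, +inf). Value = 2
Step 3: sign = +, move right. Bounds: (2, +inf). Value = 3
Step 4: sign = +, move right. Bounds: (3, +inf). Value = 4
The surreal number with sign expansion ++++ is 4.

4


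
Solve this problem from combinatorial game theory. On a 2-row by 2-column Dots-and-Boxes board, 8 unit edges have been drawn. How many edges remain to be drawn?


Grid: 2 x 2 boxes, i.e. 3 rows and 3 columns of dots.
Horizontal edges: (rows + 1) * cols = 3 * 2 = 6
Vertical edges: rows * (cols + 1) = 2 * 3 = 6
Total edges: 6 + 6 = 12
Edges drawn: 8
Remaining: 12 - 8 = 4

4


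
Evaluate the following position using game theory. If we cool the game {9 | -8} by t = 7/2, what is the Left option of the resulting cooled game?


Original game: {9 | -8} (a switch {a | b} with a > b).
Cooling by t (for t below the temperature (a - b)/2 = 17/2) taxes each move by t: {a | b} cooled by t is {a - t | b + t}.
Cooling amount: t = 7/2
Cooled Left option: 9 - 7/2 = 11/2
Cooled Right option: -8 + 7/2 = -9/2
Cooled game: {11/2 | -9/2}
Left option = 11/2

11/2


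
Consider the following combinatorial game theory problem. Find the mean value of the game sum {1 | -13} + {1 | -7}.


G1 = {1 | -13}, G2 = {1 | -7}
Each is a switch {a | b} with numbers a > b; its mean value is (a + b)/2, and mean value is additive over game sums: m(G1 + G2) = m(G1) + m(G2).
Mean of G1 = (1 + (-13))/2 = -12/2 = -6
Mean of G2 = (1 + (-7))/2 = -6/2 = -3
Mean of G1 + G2 = -6 + -3 = -9

-9


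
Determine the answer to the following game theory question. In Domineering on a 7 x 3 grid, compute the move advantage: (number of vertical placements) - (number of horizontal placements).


Board is 7 x 3 (rows x cols).
Left (vertical) placements: (rows-1) * cols = 6 * 3 = 18
Right (horizontal) placements: rows * (cols-1) = 7 * 2 = 14
Advantage = Left - Right = 18 - 14 = 4

4


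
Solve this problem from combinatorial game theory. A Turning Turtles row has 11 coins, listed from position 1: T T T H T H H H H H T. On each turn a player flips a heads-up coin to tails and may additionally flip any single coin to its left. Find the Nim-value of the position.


Coins: T T T H T H H H H H T
Key fact: a single head at position k behaves exactly like a Nim heap of size k (turning it to T and optionally flipping a coin at j < k corresponds to moving the heap from k to j, or to 0), and heads combine as a disjunctive sum (two heads at the same place would cancel, matching j XOR j = 0). So the Nim-value is the XOR of the 1-indexed positions of the heads.
Face-up positions (1-indexed): [4, 6, 7, 8, 9, 10]
XOR 0 with 4: 0 XOR 4 = 4
XOR 4 with 6: 4 XOR 6 = 2
XOR 2 with 7: 2 XOR 7 = 5
XOR 5 with 8: 5 XOR 8 = 13
XOR 13 with 9: 13 XOR 9 = 4
XOR 4 with 10: 4 XOR 10 = 14
Nim-value = 14

14


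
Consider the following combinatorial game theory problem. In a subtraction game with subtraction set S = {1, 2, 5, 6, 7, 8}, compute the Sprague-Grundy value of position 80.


The subtraction set is S = {1, 2, 5, 6, 7, 8}.
G(k) = mex{ G(k - s) : s in S, s <= k }. We compute iteratively: G(0) = 0.
G(1) = mex({0}) = 1
G(2) = mex({0, 1}) = 2
G(3) = mex({1, 2}) = 0
G(4) = mex({0, 2}) = 1
G(5) = mex({0, 1}) = 2
G(6) = mex({0, 1, 2}) = 3
G(7) = mex({0, 1, 2, 3}) = 4
G(8) = mex({0, 1, 2, 3, 4}) = 5
G(9) = mex({0, 1, 2, 4, 5}) = 3
G(10) = mex({0, 1, 2, 3, 5}) = 4
G(11) = mex({0, 1, 2, 3, 4}) = 5
G(12) = mex({1, 2, 3, 4, 5}) = 0
G(13) = mex({0, 2, 3, 4, 5}) = 1
G(14) = mex({0, 1, 3, 4, 5}) = 2
G(15) = mex({1, 2, 3, 4, 5}) = 0
G(16) = mex({0, 2, 3, 4, 5}) = 1
G(17) = mex({0, 1, 3, 4, 5}) = 2
G(18) = mex({0, 1, 2, 4, 5}) = 3
G(19) = mex({0, 1, 2, 3, 5}) = 4
Observe that G(12)..G(19) = 0, 1, 2, 0, 1, 2, 3, 4 repeats G(0)..G(7) = 0, 1, 2, 0, 1, 2, 3, 4.
For k >= max(S) = 8, G(k) is determined by the previous 8 values G(k-8)..G(k-1); a window of 8 consecutive values has recurred shifted by 12, so by induction G(k + 12) = G(k) for all k >= 0: the sequence is periodic from the start with period 12.
One period: G(0..11) = 0, 1, 2, 0, 1, 2, 3, 4, 5, 3, 4, 5.
80 mod 12 = 8, so G(80) = G(8) = 5.

5


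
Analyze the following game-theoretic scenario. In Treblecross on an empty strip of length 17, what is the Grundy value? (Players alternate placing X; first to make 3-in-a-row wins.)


Treblecross: place X on empty cells; 3-in-a-row wins.
Playing within two cells of an existing X lets the opponent win at once, so sensible play treats the cells i-2..i+2 around each X as dead. The player left with no safe cell loses, so this is a normal-play take-away game on strips of safe cells.
Placing X at cell i (0-indexed) of a strip of k safe cells leaves independent strips of sizes max(0, i-2) and max(0, k-i-3). Hence G(k) = mex{ G(max(0,i-2)) XOR G(max(0,k-i-3)) : 0 <= i < k }, with G(0) = 0.
G(1): splits (0,0):0^0=0 -> mex({0}) = 1
G(2): splits (0,0):0^0=0 -> mex({0}) = 1
G(3): splits (0,0):0^0=0 -> mex({0}) = 1
G(4): splits (0,1):0^1=1 (0,0):0^0=0 -> mex({0, 1}) = 2
G(5): splits (0,2):0^1=1 (0,1):0^1=1 (0,0):0^0=0 -> mex({0, 1}) = 2
G(6) = mex({1}) = 0
G(7) = mex({0, 1, 2}) = 3
G(8) = mex({0, 1, 2}) = 3
G(9) = mex({0, 2}) = 1
G(10) = mex({0, 2, 3}) = 1
G(11) = mex({0, 3}) = 1
G(12) = mex({1, 3}) = 0
G(13) = mex({0, 1, 2, 3}) = 4
G(14) = mex({0, 1, 2}) = 3
G(15) = mex({0, 1, 2}) = 3
G(16) = mex({0, 1, 2, 4}) = 3
G(17) = mex({0, 1, 3, 4}) = 2
Therefore G(17) = 2.

2


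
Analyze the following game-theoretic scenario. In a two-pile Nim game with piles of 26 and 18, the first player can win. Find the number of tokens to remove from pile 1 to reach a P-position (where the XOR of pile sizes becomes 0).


Piles: 26 and 18
Current XOR: 26 XOR 18 = 8 (non-zero, so this is an N-position).
To make the XOR zero, we need to find a move that balances the piles.
For pile 1 (size 26): target = 26 XOR 8 = 18
We reduce pile 1 from 26 to 18.
Tokens removed: 26 - 18 = 8
Verification: 18 XOR 18 = 0

8


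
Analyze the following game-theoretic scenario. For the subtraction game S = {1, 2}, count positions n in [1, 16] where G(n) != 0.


Subtraction set S = {1, 2}, so G(n) = n mod 3.
G(n) = 0 when n is a multiple of 3.
Multiples of 3 in [1, 16]: 5
N-positions (nonzero Grundy) = 16 - 5 = 11

11


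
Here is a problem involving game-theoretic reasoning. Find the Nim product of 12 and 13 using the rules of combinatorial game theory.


Nim multiplication is bilinear over XOR: (u XOR v) * w = (u*w) XOR (v*w).
So we split each operand into its bit components and XOR the pairwise Nim products.
12 = 4 + 8 (as XOR of powers of 2).
13 = 1 + 4 + 8 (as XOR of powers of 2).
Using the standard Nim-product table on single bits:
  2*2 = 3,   2*4 = 8,   2*8 = 12,
  4*4 = 6,   4*8 = 11,  8*8 = 13,
and  1*x = x (identity), k*l = l*k (commutative).
Pairwise Nim products:
  4 * 1 = 4
  4 * 4 = 6
  4 * 8 = 11
  8 * 1 = 8
  8 * 4 = 11
  8 * 8 = 13
XOR them: 4 XOR 6 XOR 11 XOR 8 XOR 11 XOR 13 = 7.
Result: 12 * 13 = 7 (in Nim).

7


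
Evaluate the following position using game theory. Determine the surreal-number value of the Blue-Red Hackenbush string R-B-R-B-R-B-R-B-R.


Edges (from ground): R-B-R-B-R-B-R-B-R
By Berlekamp's sign-expansion rule, a Blue-Red Hackenbush stalk has the value of the surreal number whose sign sequence is the edge sequence with B -> + and R -> -.
Sign sequence: -+-+-+-+-
Trace the sign expansion in the surreal number tree, starting from 0:
Edge 1: R (sign -) -> bounds (-inf, 0), value = -1
Edge 2: B (sign +) -> bounds (-1, 0), value = -1/2
Edge 3: R (sign -) -> bounds (-1, -1/2), value = -3/4
Edge 4: B (sign +) -> bounds (-3/4, -1/2), value = -5/8
Edge 5: R (sign -) -> bounds (-3/4, -5/8), value = -11/16
Edge 6: B (sign +) -> bounds (-11/16, -5/8), value = -21/32
Edge 7: R (sign -) -> bounds (-11/16, -21/32), value = -43/64
Edge 8: B (sign +) -> bounds (-43/64, -21/32), value = -85/128
Edge 9: R (sign -) -> bounds (-43/64, -85/128), value = -171/256
Game value = -171/256

-171/256


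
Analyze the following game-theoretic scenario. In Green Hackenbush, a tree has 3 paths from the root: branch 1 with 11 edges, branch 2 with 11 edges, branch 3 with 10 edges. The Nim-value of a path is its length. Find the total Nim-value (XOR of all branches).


The tree has 3 branches from the ground vertex.
In Green Hackenbush, the Nim-value of a simple path of length k is k.
Branch 1: length 11, Nim-value = 11
Branch 2: length 11, Nim-value = 11
Branch 3: length 10, Nim-value = 10
Total Nim-value = XOR of all branch values:
0 XOR 11 = 11
11 XOR 11 = 0
0 XOR 10 = 10
Nim-value of the tree = 10

10
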